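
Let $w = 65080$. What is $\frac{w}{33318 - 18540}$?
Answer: $\frac{32540}{7389} \approx 4.4038$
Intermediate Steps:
$\frac{w}{33318 - 18540} = \frac{65080}{33318 - 18540} = \frac{65080}{14778} = 65080 \cdot \frac{1}{14778} = \frac{32540}{7389}$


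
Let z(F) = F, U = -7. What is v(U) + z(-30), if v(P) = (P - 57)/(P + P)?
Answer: -178/7 ≈ -25.429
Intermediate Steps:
v(P) = (-57 + P)/(2*P) (v(P) = (-57 + P)/((2*P)) = (-57 + P)*(1/(2*P)) = (-57 + P)/(2*P))
v(U) + z(-30) = (1/2)*(-57 - 7)/(-7) - 30 = (1/2)*(-1/7)*(-64) - 30 = 32/7 - 30 = -178/7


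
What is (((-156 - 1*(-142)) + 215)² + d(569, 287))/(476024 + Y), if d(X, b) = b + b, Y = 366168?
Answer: 40975/842192 ≈ 0.048653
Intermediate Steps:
d(X, b) = 2*b
(((-156 - 1*(-142)) + 215)² + d(569, 287))/(476024 + Y) = (((-156 - 1*(-142)) + 215)² + 2*287)/(476024 + 366168) = (((-156 + 142) + 215)² + 574)/842192 = ((-14 + 215)² + 574)*(1/842192) = (201² + 574)*(1/842192) = (40401 + 574)*(1/842192) = 40975*(1/842192) = 40975/842192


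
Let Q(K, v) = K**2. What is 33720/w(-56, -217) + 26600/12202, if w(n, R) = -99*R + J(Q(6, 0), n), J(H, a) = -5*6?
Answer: 163683540/43628251 ≈ 3.7518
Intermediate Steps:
J(H, a) = -30
w(n, R) = -30 - 99*R (w(n, R) = -99*R - 30 = -30 - 99*R)
33720/w(-56, -217) + 26600/12202 = 33720/(-30 - 99*(-217)) + 26600/12202 = 33720/(-30 + 21483) + 26600*(1/12202) = 33720/21453 + 13300/6101 = 33720*(1/21453) + 13300/6101 = 11240/7151 + 13300/6101 = 163683540/43628251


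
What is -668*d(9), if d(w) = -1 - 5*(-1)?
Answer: -2672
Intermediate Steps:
d(w) = 4 (d(w) = -1 + 5 = 4)
-668*d(9) = -668*4 = -2672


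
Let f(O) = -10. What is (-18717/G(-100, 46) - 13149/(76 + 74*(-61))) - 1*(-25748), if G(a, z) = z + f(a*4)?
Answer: 671852297/26628 ≈ 25231.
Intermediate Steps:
G(a, z) = -10 + z (G(a, z) = z - 10 = -10 + z)
(-18717/G(-100, 46) - 13149/(76 + 74*(-61))) - 1*(-25748) = (-18717/(-10 + 46) - 13149/(76 + 74*(-61))) - 1*(-25748) = (-18717/36 - 13149/(76 - 4514)) + 25748 = (-18717*1/36 - 13149/(-4438)) + 25748 = (-6239/12 - 13149*(-1/4438)) + 25748 = (-6239/12 + 13149/4438) + 25748 = -13765447/26628 + 25748 = 671852297/26628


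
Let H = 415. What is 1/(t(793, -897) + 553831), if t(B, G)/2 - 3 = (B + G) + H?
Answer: 1/554459 ≈ 1.8036e-6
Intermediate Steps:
t(B, G) = 836 + 2*B + 2*G (t(B, G) = 6 + 2*((B + G) + 415) = 6 + 2*(415 + B + G) = 6 + (830 + 2*B + 2*G) = 836 + 2*B + 2*G)
1/(t(793, -897) + 553831) = 1/((836 + 2*793 + 2*(-897)) + 553831) = 1/((836 + 1586 - 1794) + 553831) = 1/(628 + 553831) = 1/554459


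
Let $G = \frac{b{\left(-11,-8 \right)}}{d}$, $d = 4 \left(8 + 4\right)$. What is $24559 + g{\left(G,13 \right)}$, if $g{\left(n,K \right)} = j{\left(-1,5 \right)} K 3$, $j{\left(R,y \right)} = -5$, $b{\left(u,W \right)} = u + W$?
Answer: $24364$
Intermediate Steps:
$b{\left(u,W \right)} = W + u$
$d = 48$ ($d = 4 \cdot 12 = 48$)
$G = - \frac{19}{48}$ ($G = \frac{-8 - 11}{48} = \left(-19\right) \frac{1}{48} = - \frac{19}{48} \approx -0.39583$)
$g{\left(n,K \right)} = - 15 K$ ($g{\left(n,K \right)} = - 5 K 3 = - 15 K$)
$24559 + g{\left(G,13 \right)} = 24559 - 195 = 24364$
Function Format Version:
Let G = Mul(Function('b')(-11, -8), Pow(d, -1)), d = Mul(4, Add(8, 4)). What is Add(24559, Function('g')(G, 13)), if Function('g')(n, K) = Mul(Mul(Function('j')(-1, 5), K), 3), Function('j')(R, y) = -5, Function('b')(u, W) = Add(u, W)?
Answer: 24364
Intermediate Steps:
Function('b')(u, W) = Add(W, u)
d = 48 (d = Mul(4, 12) = 48)
G = Rational(-19, 48) (G = Mul(Add(-8, -11), Pow(48, -1)) = Mul(-19, Rational(1, 48)) = Rational(-19, 48) ≈ -0.39583)
Function('g')(n, K) = Mul(-15, K) (Function('g')(n, K) = Mul(Mul(-5, K), 3) = Mul(-15, K))
Add(24559, Function('g')(G, 13)) = Add(24559, Mul(-15, 13)) = Add(24559, -195) = 24364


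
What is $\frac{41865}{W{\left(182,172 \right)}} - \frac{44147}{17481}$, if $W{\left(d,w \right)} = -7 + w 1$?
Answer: $\frac{48303854}{192291} \approx 251.2$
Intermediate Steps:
$W{\left(d,w \right)} = -7 + w$
$\frac{41865}{W{\left(182,172 \right)}} - \frac{44147}{17481} = \frac{41865}{-7 + 172} - \frac{44147}{17481} = \frac{41865}{165} - \frac{44147}{17481} = 41865 \cdot \frac{1}{165} - \frac{44147}{17481} = \frac{2791}{11} - \frac{44147}{17481} = \frac{48303854}{192291}$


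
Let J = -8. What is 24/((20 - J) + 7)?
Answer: 24/35 ≈ 0.68571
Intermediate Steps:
24/((20 - J) + 7) = 24/((20 - 1*(-8)) + 7) = 24/((20 + 8) + 7) = 24/(28 + 7) = 24/35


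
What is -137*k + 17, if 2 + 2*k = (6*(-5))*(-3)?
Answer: -6011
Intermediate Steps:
k = 44 (k = -1 + ((6*(-5))*(-3))/2 = -1 + (-30*(-3))/2 = -1 + (½)*90 = -1 + 45 = 44)
-137*k + 17 = -137*44 + 17 = -6028 + 17 = -6011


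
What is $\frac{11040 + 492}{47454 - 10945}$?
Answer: $\frac{11532}{36509} \approx 0.31587$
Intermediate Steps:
$\frac{11040 + 492}{47454 - 10945} = \frac{11532}{36509}$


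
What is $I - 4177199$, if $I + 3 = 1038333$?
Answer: $-3138869$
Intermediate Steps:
$I = 1038330$ ($I = -3 + 1038333 = 1038330$)
$I - 4177199 = 1038330 - 4177199 = -3138869$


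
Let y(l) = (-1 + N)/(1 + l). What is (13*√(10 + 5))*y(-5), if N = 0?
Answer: 13*√15/4 ≈ 12.587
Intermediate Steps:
y(l) = -1/(1 + l) (y(l) = (-1 + 0)/(1 + l) = -1/(1 + l))
(13*√(10 + 5))*y(-5) = (13*√(10 + 5))*(-1/(1 - 5)) = (13*√15)*(-1/(-4)) = (13*√15)*(-1*(-¼)) = (13*√15)*(¼) = 13*√15/4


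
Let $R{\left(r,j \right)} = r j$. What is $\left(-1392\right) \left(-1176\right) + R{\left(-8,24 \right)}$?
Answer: $1636800$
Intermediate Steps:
$R{\left(r,j \right)} = j r$
$\left(-1392\right) \left(-1176\right) + R{\left(-8,24 \right)} = \left(-1392\right) \left(-1176\right) + 24 \left(-8\right) = 1636992 - 192 = 1636800$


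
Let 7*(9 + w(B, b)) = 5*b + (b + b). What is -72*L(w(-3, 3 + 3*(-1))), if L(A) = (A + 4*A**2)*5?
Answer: -113400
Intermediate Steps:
w(B, b) = -9 + b (w(B, b) = -9 + (5*b + (b + b))/7 = -9 + (5*b + 2*b)/7 = -9 + (7*b)/7 = -9 + b)
L(A) = 5*A + 20*A**2
-72*L(w(-3, 3 + 3*(-1))) = -360*(-9 + (3 + 3*(-1)))*(1 + 4*(-9 + (3 + 3*(-1)))) = -360*(-9 + (3 - 3))*(1 + 4*(-9 + (3 - 3))) = -360*(-9 + 0)*(1 + 4*(-9 + 0)) = -360*(-9)*(1 + 4*(-9)) = -360*(-9)*(1 - 36) = -360*(-9)*(-35) = -72*1575 = -113400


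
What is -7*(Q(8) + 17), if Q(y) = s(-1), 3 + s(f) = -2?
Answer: -84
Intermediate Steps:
s(f) = -5 (s(f) = -3 - 2 = -5)
Q(y) = -5
-7*(Q(8) + 17) = -7*(-5 + 17) = -7*12 = -84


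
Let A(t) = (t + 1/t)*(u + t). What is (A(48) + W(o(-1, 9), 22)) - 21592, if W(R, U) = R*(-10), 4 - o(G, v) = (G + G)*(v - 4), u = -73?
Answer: -1100761/48 ≈ -22933.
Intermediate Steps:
o(G, v) = 4 - 2*G*(-4 + v) (o(G, v) = 4 - (G + G)*(v - 4) = 4 - 2*G*(-4 + v))
W(R, U) = -10*R
A(t) = (-73 + t)*(t + 1/t) (A(t) = (t + 1/t)*(-73 + t) = (-73 + t)*(t + 1/t))
(A(48) + W(o(-1, 9), 22)) - 21592 = ((1 + 48**2 - 73*48 - 73/48) - 10*(4 + 8*(-1) - 2*(-1)*9)) - 21592 = ((1 + 2304 - 3504 - 73*1/48) - 10*(4 - 8 + 18)) - 21592 = ((1 + 2304 - 3504 - 73/48) - 10*14) - 21592 = (-57625/48 - 140) - 21592 = -64345/48 - 21592 = -1100761/48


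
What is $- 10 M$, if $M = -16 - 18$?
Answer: $340$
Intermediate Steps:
$M = -34$
$- 10 M = \left(-10\right) \left(-34\right) = 340$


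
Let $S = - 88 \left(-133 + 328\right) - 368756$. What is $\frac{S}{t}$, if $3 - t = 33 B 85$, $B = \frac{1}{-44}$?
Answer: $- \frac{1543664}{267} \approx -5781.5$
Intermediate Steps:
$B = - \frac{1}{44} \approx -0.022727$
$S = -385916$ ($S = \left(-88\right) 195 - 368756 = -17160 - 368756 = -385916$)
$t = \frac{267}{4}$ ($t = 3 - 33 \left(- \frac{1}{44}\right) 85 = 3 - \left(- \frac{3}{4}\right) 85 = 3 - - \frac{255}{4} = 3 + \frac{255}{4} = \frac{267}{4} \approx 66.75$)
$\frac{S}{t} = - \frac{385916}{\frac{267}{4}} = \left(-385916\right) \frac{4}{267} = - \frac{1543664}{267}$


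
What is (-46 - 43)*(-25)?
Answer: 2225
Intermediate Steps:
(-46 - 43)*(-25) = -89*(-25) = 2225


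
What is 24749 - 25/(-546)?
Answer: 13512979/546 ≈ 24749.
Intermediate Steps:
24749 - 25/(-546) = 24749 - 25*(-1/546) = 24749 + 25/546 = 13512979/546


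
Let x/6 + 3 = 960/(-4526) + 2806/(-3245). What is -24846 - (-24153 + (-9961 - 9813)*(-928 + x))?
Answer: -138311068855427/7343435 ≈ -1.8835e+7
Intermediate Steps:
x = -179627298/7343435 (x = -18 + 6*(960/(-4526) + 2806/(-3245)) = -18 + 6*(960*(-1/4526) + 2806*(-1/3245)) = -18 + 6*(-480/2263 - 2806/3245) = -18 + 6*(-7907578/7343435) = -18 - 47445468/7343435 = -179627298/7343435 ≈ -24.461)
-24846 - (-24153 + (-9961 - 9813)*(-928 + x)) = -24846 - (-24153 + (-9961 - 9813)*(-928 - 179627298/7343435)) = -24846 - (-24153 - 19774*(-6994334978/7343435)) = -24846 - (-24153 + 138305979854972/7343435) = -24846 - 1*138128613869417/7343435 = -24846 - 138128613869417/7343435 = -138311068855427/7343435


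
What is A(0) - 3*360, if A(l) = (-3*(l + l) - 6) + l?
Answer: -1086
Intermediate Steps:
A(l) = -6 - 5*l (A(l) = (-6*l - 6) + l = (-6 - 6*l) + l = -6 - 5*l)
A(0) - 3*360 = (-6 - 5*0) - 3*360 = (-6 + 0) - 1080 = -6 - 1080 = -1086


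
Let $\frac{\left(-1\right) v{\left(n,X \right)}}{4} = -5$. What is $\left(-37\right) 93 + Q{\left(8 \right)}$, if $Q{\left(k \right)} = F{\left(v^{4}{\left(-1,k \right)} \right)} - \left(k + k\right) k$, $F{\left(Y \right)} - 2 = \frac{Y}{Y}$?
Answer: $-3566$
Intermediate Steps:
$v{\left(n,X \right)} = 20$ ($v{\left(n,X \right)} = \left(-4\right) \left(-5\right) = 20$)
$F{\left(Y \right)} = 3$ ($F{\left(Y \right)} = 2 + \frac{Y}{Y} = 2 + 1 = 3$)
$Q{\left(k \right)} = 3 - 2 k^{2}$ ($Q{\left(k \right)} = 3 - \left(k + k\right) k = 3 - 2 k k = 3 - 2 k^{2}$)
$\left(-37\right) 93 + Q{\left(8 \right)} = \left(-37\right) 93 + \left(3 - 2 \cdot 8^{2}\right) = -3441 + \left(3 - 128\right) = -3441 - 125 = -3566$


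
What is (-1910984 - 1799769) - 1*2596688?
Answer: -6307441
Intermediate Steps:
(-1910984 - 1799769) - 1*2596688 = -3710753 - 2596688 = -6307441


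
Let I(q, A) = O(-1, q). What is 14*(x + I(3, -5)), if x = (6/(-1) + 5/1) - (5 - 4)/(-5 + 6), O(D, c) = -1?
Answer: -42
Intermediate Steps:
I(q, A) = -1
x = -2 (x = (6*(-1) + 5*1) - 1/1 = (-6 + 5) - 1 = -1 - 1*1 = -1 - 1 = -2)
14*(x + I(3, -5)) = 14*(-2 - 1) = 14*(-3) = -42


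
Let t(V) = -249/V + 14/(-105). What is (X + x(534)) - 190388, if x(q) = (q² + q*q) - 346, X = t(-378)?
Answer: 239134471/630 ≈ 3.7958e+5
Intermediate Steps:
t(V) = -2/15 - 249/V (t(V) = -249/V + 14*(-1/105) = -249/V - 2/15 = -2/15 - 249/V)
X = 331/630 (X = -2/15 - 249/(-378) = -2/15 - 249*(-1/378) = -2/15 + 83/126 = 331/630 ≈ 0.52540)
x(q) = -346 + 2*q² (x(q) = (q² + q²) - 346 = 2*q² - 346 = -346 + 2*q²)
(X + x(534)) - 190388 = (331/630 + (-346 + 2*534²)) - 190388 = (331/630 + (-346 + 2*285156)) - 190388 = (331/630 + (-346 + 570312)) - 190388 = (331/630 + 569966) - 190388 = 359078911/630 - 190388 = 239134471/630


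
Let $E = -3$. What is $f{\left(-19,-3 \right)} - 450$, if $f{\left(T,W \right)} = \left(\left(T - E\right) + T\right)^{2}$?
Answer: $775$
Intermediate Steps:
$f{\left(T,W \right)} = \left(3 + 2 T\right)^{2}$ ($f{\left(T,W \right)} = \left(\left(T - -3\right) + T\right)^{2} = \left(\left(T + 3\right) + T\right)^{2} = \left(\left(3 + T\right) + T\right)^{2} = \left(3 + 2 T\right)^{2}$)
$f{\left(-19,-3 \right)} - 450 = \left(3 + 2 \left(-19\right)\right)^{2} - 450 = \left(3 - 38\right)^{2} - 450 = \left(-35\right)^{2} - 450 = 1225 - 450 = 775$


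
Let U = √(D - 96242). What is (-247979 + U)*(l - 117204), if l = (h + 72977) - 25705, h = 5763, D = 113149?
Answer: 15912564451 - 64169*√16907 ≈ 1.5904e+10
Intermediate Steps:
U = √16907 (U = √(113149 - 96242) = √16907 ≈ 130.03)
l = 53035 (l = (5763 + 72977) - 25705 = 78740 - 25705 = 53035)
(-247979 + U)*(l - 117204) = (-247979 + √16907)*(53035 - 117204) = (-247979 + √16907)*(-64169) = 15912564451 - 64169*√16907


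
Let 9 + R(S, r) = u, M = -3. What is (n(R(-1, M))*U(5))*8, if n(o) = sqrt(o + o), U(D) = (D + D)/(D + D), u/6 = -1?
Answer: 8*I*sqrt(30) ≈ 43.818*I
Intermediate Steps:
u = -6 (u = 6*(-1) = -6)
R(S, r) = -15 (R(S, r) = -9 - 6 = -15)
U(D) = 1 (U(D) = (2*D)/((2*D)) = (2*D)*(1/(2*D)) = 1)
n(o) = sqrt(2)*sqrt(o) (n(o) = sqrt(2*o) = sqrt(2)*sqrt(o))
(n(R(-1, M))*U(5))*8 = ((sqrt(2)*sqrt(-15))*1)*8 = ((sqrt(2)*(I*sqrt(15)))*1)*8 = ((I*sqrt(30))*1)*8 = (I*sqrt(30))*8 = 8*I*sqrt(30)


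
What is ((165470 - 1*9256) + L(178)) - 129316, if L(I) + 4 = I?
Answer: 27072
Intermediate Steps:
L(I) = -4 + I
((165470 - 1*9256) + L(178)) - 129316 = ((165470 - 1*9256) + (-4 + 178)) - 129316 = ((165470 - 9256) + 174) - 129316 = (156214 + 174) - 129316 = 156388 - 129316 = 27072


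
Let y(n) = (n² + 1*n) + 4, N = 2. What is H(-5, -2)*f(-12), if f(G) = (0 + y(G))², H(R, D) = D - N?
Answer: -73984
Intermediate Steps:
H(R, D) = -2 + D (H(R, D) = D - 1*2 = D - 2 = -2 + D)
y(n) = 4 + n + n² (y(n) = (n² + n) + 4 = (n + n²) + 4 = 4 + n + n²)
f(G) = (4 + G + G²)² (f(G) = (0 + (4 + G + G²))² = (4 + G + G²)²)
H(-5, -2)*f(-12) = (-2 - 2)*(4 - 12 + (-12)²)² = -4*(4 - 12 + 144)² = -4*136² = -4*18496 = -73984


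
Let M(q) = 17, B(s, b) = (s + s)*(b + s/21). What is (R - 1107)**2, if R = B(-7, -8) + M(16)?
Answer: 8526400/9 ≈ 9.4738e+5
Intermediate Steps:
B(s, b) = 2*s*(b + s/21) (B(s, b) = (2*s)*(b + s*(1/21)) = (2*s)*(b + s/21) = 2*s*(b + s/21))
R = 401/3 (R = (2/21)*(-7)*(-7 + 21*(-8)) + 17 = (2/21)*(-7)*(-7 - 168) + 17 = (2/21)*(-7)*(-175) + 17 = 350/3 + 17 = 401/3 ≈ 133.67)
(R - 1107)**2 = (401/3 - 1107)**2 = (-2920/3)**2 = 8526400/9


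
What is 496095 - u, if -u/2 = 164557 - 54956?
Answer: 715297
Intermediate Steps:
u = -219202 (u = -2*(164557 - 54956) = -2*109601 = -219202)
496095 - u = 496095 - 1*(-219202) = 496095 + 219202 = 715297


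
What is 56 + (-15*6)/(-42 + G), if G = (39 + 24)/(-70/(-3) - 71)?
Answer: 23986/413 ≈ 58.077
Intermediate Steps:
G = -189/143 (G = 63/(-70*(-⅓) - 71) = 63/(70/3 - 71) = 63/(-143/3) = 63*(-3/143) = -189/143 ≈ -1.3217)
56 + (-15*6)/(-42 + G) = 56 + (-15*6)/(-42 - 189/143) = 56 - 90/(-6195/143) = 56 - 90*(-143/6195) = 56 + 858/413 = 23986/413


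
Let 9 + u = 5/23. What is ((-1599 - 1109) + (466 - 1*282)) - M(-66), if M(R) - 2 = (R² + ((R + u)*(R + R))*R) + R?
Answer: 14827872/23 ≈ 6.4469e+5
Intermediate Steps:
u = -202/23 (u = -9 + 5/23 = -202/23 ≈ -8.7826)
M(R) = 2 + R + R² + 2*R²*(-202/23 + R) (M(R) = 2 + ((R² + ((R - 202/23)*(R + R))*R) + R) = 2 + ((R² + ((-202/23 + R)*(2*R))*R) + R) = 2 + ((R² + (2*R*(-202/23 + R))*R) + R) = 2 + ((R² + 2*R²*(-202/23 + R)) + R) = 2 + (R + R² + 2*R²*(-202/23 + R)) = 2 + R + R² + 2*R²*(-202/23 + R))
((-1599 - 1109) + (466 - 1*282)) - M(-66) = ((-1599 - 1109) + (466 - 1*282)) - (2 - 66 + 2*(-66)³ - 381/23*(-66)²) = (-2708 + (466 - 282)) - (2 - 66 + 2*(-287496) - 381/23*4356) = (-2708 + 184) - (2 - 66 - 574992 - 1659636/23) = -2524 - 1*(-14885924/23) = -2524 + 14885924/23 = 14827872/23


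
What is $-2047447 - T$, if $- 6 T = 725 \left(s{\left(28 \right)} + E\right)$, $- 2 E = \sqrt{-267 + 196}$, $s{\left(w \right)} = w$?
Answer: $- \frac{6132191}{3} - \frac{725 i \sqrt{71}}{12} \approx -2.0441 \cdot 10^{6} - 509.08 i$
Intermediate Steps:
$E = - \frac{i \sqrt{71}}{2}$ ($E = - \frac{\sqrt{-267 + 196}}{2} = - \frac{\sqrt{-71}}{2} = - \frac{i \sqrt{71}}{2} \approx - 4.2131 i$)
$T = - \frac{10150}{3} + \frac{725 i \sqrt{71}}{12}$ ($T = - \frac{725 \left(28 - \frac{i \sqrt{71}}{2}\right)}{6} = - \frac{20300 - \frac{725 i \sqrt{71}}{2}}{6} = - \frac{10150}{3} + \frac{725 i \sqrt{71}}{12} \approx -3383.3 + 509.08 i$)
$-2047447 - T = -2047447 - \left(- \frac{10150}{3} + \frac{725 i \sqrt{71}}{12}\right) = -2047447 + \left(\frac{10150}{3} - \frac{725 i \sqrt{71}}{12}\right) = - \frac{6132191}{3} - \frac{725 i \sqrt{71}}{12}$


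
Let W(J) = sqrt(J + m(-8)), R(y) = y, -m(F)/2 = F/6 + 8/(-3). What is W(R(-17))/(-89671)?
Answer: -3*I/89671 ≈ -3.3456e-5*I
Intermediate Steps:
m(F) = 16/3 - F/3 (m(F) = -2*(F/6 + 8/(-3)) = -2*(F*(1/6) + 8*(-1/3)) = -2*(F/6 - 8/3) = -2*(-8/3 + F/6) = 16/3 - F/3)
W(J) = sqrt(8 + J) (W(J) = sqrt(J + (16/3 - 1/3*(-8))) = sqrt(J + (16/3 + 8/3)) = sqrt(J + 8) = sqrt(8 + J))
W(R(-17))/(-89671) = sqrt(8 - 17)/(-89671) = sqrt(-9)*(-1/89671) = (3*I)*(-1/89671) = -3*I/89671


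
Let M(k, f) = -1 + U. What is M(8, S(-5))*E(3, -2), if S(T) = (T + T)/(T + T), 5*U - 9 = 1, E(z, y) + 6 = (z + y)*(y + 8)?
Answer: 0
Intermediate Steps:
E(z, y) = -6 + (8 + y)*(y + z) (E(z, y) = -6 + (z + y)*(y + 8) = -6 + (y + z)*(8 + y) = -6 + (8 + y)*(y + z))
U = 2 (U = 9/5 + (1/5)*1 = 9/5 + 1/5 = 2)
S(T) = 1 (S(T) = (2*T)/((2*T)) = (2*T)*(1/(2*T)) = 1)
M(k, f) = 1 (M(k, f) = -1 + 2 = 1)
M(8, S(-5))*E(3, -2) = 1*(-6 + (-2)**2 + 8*(-2) + 8*3 - 2*3) = 1*(-6 + 4 - 16 + 24 - 6) = 1*0 = 0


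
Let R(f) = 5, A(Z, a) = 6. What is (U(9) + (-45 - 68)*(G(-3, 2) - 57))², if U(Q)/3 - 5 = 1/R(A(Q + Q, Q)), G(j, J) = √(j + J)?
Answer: 1041872864/25 - 7295958*I/5 ≈ 4.1675e+7 - 1.4592e+6*I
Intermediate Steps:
G(j, J) = √(J + j)
U(Q) = 78/5 (U(Q) = 15 + 3/5 = 15 + 3*(⅕) = 15 + ⅗ = 78/5)
(U(9) + (-45 - 68)*(G(-3, 2) - 57))² = (78/5 + (-45 - 68)*(√(2 - 3) - 57))² = (78/5 - 113*(√(-1) - 57))² = (78/5 - 113*(I - 57))² = (78/5 - 113*(-57 + I))² = (78/5 + (6441 - 113*I))² = (32283/5 - 113*I)²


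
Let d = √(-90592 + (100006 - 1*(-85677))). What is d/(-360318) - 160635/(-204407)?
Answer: 160635/204407 - √95091/360318 ≈ 0.78500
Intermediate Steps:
d = √95091 (d = √(-90592 + (100006 + 85677)) = √(-90592 + 185683) = √95091 ≈ 308.37)
d/(-360318) - 160635/(-204407) = √95091/(-360318) - 160635/(-204407) = √95091*(-1/360318) - 160635*(-1/204407) = -√95091/360318 + 160635/204407 = 160635/204407 - √95091/360318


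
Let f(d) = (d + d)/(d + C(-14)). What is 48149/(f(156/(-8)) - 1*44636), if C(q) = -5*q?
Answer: -4863049/4508314 ≈ -1.0787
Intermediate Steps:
f(d) = 2*d/(70 + d) (f(d) = (d + d)/(d - 5*(-14)) = (2*d)/(d + 70) = (2*d)/(70 + d) = 2*d/(70 + d))
48149/(f(156/(-8)) - 1*44636) = 48149/(2*(156/(-8))/(70 + 156/(-8)) - 1*44636) = 48149/(2*(156*(-1/8))/(70 + 156*(-1/8)) - 44636) = 48149/(2*(-39/2)/(70 - 39/2) - 44636) = 48149/(2*(-39/2)/(101/2) - 44636) = 48149/(2*(-39/2)*(2/101) - 44636) = 48149/(-78/101 - 44636) = 48149/(-4508314/101) = 48149*(-101/4508314) = -4863049/4508314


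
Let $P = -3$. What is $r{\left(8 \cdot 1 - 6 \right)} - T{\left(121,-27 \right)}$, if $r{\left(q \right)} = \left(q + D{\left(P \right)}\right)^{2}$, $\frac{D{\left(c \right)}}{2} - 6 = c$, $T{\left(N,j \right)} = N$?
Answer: $-57$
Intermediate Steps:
$D{\left(c \right)} = 12 + 2 c$
$r{\left(q \right)} = \left(6 + q\right)^{2}$ ($r{\left(q \right)} = \left(q + \left(12 + 2 \left(-3\right)\right)\right)^{2} = \left(q + \left(12 - 6\right)\right)^{2} = \left(q + 6\right)^{2} = \left(6 + q\right)^{2}$)
$r{\left(8 \cdot 1 - 6 \right)} - T{\left(121,-27 \right)} = \left(6 + \left(8 \cdot 1 - 6\right)\right)^{2} - 121 = \left(6 + \left(8 - 6\right)\right)^{2} - 121 = \left(6 + 2\right)^{2} - 121 = 8^{2} - 121 = 64 - 121 = -57$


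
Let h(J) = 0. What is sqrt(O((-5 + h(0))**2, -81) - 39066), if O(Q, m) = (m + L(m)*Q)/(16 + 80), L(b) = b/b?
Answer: I*sqrt(1406397)/6 ≈ 197.65*I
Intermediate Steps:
L(b) = 1
O(Q, m) = Q/96 + m/96 (O(Q, m) = (m + 1*Q)/(16 + 80) = (m + Q)/96 = (Q + m)*(1/96) = Q/96 + m/96)
sqrt(O((-5 + h(0))**2, -81) - 39066) = sqrt(((-5 + 0)**2/96 + (1/96)*(-81)) - 39066) = sqrt(((1/96)*(-5)**2 - 27/32) - 39066) = sqrt(((1/96)*25 - 27/32) - 39066) = sqrt((25/96 - 27/32) - 39066) = sqrt(-7/12 - 39066) = sqrt(-468799/12) = I*sqrt(1406397)/6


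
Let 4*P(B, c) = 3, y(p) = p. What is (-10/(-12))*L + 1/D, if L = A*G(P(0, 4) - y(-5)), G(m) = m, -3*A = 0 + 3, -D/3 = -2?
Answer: -37/8 ≈ -4.6250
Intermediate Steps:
D = 6 (D = -3*(-2) = 6)
P(B, c) = ¾ (P(B, c) = (¼)*3 = ¾)
A = -1 (A = -(0 + 3)/3 = -⅓*3 = -1)
L = -23/4 (L = -(¾ - 1*(-5)) = -(¾ + 5) = -1*23/4 = -23/4 ≈ -5.7500)
(-10/(-12))*L + 1/D = -10/(-12)*(-23/4) + 1/6 = -10*(-1/12)*(-23/4) + ⅙ = (⅚)*(-23/4) + ⅙ = -115/24 + ⅙ = -37/8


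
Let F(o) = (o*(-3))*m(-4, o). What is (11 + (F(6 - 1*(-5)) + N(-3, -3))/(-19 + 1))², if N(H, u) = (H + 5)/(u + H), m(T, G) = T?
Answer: 39601/2916 ≈ 13.581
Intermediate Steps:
N(H, u) = (5 + H)/(H + u)
F(o) = 12*o (F(o) = (o*(-3))*(-4) = -3*o*(-4) = 12*o)
(11 + (F(6 - 1*(-5)) + N(-3, -3))/(-19 + 1))² = (11 + (12*(6 - 1*(-5)) + (5 - 3)/(-3 - 3))/(-19 + 1))² = (11 + (12*(6 + 5) + 2/(-6))/(-18))² = (11 + (12*11 - ⅙*2)*(-1/18))² = (11 + (132 - ⅓)*(-1/18))² = (11 + (395/3)*(-1/18))² = (11 - 395/54)² = (199/54)² = 39601/2916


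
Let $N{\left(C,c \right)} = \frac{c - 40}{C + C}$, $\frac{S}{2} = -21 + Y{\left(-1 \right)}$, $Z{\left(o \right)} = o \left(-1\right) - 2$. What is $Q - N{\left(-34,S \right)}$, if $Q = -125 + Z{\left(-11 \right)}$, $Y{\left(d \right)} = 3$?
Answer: $- \frac{1991}{17} \approx -117.12$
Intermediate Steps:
$Z{\left(o \right)} = -2 - o$ ($Z{\left(o \right)} = - o - 2 = -2 - o$)
$S = -36$ ($S = 2 \left(-21 + 3\right) = 2 \left(-18\right) = -36$)
$N{\left(C,c \right)} = \frac{-40 + c}{2 C}$
$Q = -116$ ($Q = -125 - -9 = -125 + \left(-2 + 11\right) = -125 + 9 = -116$)
$Q - N{\left(-34,S \right)} = -116 - \frac{-40 - 36}{2 \left(-34\right)} = -116 - \frac{1}{2} \left(- \frac{1}{34}\right) \left(-76\right) = -116 - \frac{19}{17} = - \frac{1991}{17}$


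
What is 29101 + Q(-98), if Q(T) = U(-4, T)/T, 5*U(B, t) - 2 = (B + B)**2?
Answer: 7129712/245 ≈ 29101.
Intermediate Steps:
U(B, t) = 2/5 + 4*B**2/5 (U(B, t) = 2/5 + (B + B)**2/5 = 2/5 + (2*B)**2/5 = 2/5 + (4*B**2)/5 = 2/5 + 4*B**2/5)
Q(T) = 66/(5*T) (Q(T) = (2/5 + (4/5)*(-4)**2)/T = (2/5 + (4/5)*16)/T = (2/5 + 64/5)/T = 66/(5*T))
29101 + Q(-98) = 29101 + (66/5)/(-98) = 29101 + (66/5)*(-1/98) = 29101 - 33/245 = 7129712/245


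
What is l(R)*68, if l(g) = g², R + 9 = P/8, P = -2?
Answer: 23273/4 ≈ 5818.3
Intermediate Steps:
R = -37/4 (R = -9 - 2/8 = -9 - 2*⅛ = -9 - ¼ = -37/4 ≈ -9.2500)
l(R)*68 = (-37/4)²*68 = (1369/16)*68 = 23273/4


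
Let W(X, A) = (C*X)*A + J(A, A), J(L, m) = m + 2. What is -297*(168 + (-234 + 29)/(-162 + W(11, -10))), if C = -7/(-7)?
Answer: -2806353/56 ≈ -50113.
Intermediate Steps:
J(L, m) = 2 + m
C = 1 (C = -7*(-1/7) = 1)
W(X, A) = 2 + A + A*X (W(X, A) = (1*X)*A + (2 + A) = X*A + (2 + A) = A*X + (2 + A) = 2 + A + A*X)
-297*(168 + (-234 + 29)/(-162 + W(11, -10))) = -297*(168 + (-234 + 29)/(-162 + (2 - 10 - 10*11))) = -297*(168 - 205/(-162 + (2 - 10 - 110))) = -297*(168 - 205/(-162 - 118)) = -297*(168 - 205/(-280)) = -297*(168 - 205*(-1/280)) = -297*(168 + 41/56) = -297*9449/56 = -2806353/56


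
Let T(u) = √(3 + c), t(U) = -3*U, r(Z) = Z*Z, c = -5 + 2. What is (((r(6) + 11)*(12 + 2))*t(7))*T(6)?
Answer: 0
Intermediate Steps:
c = -3
r(Z) = Z²
T(u) = 0 (T(u) = √(3 - 3) = √0 = 0)
(((r(6) + 11)*(12 + 2))*t(7))*T(6) = (((6² + 11)*(12 + 2))*(-3*7))*0 = (((36 + 11)*14)*(-21))*0 = ((47*14)*(-21))*0 = (658*(-21))*0 = -13818*0 = 0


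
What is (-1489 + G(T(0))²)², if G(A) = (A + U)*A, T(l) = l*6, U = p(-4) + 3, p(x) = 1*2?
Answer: 2217121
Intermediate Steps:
p(x) = 2
U = 5 (U = 2 + 3 = 5)
T(l) = 6*l
G(A) = A*(5 + A) (G(A) = (A + 5)*A = (5 + A)*A = A*(5 + A))
(-1489 + G(T(0))²)² = (-1489 + ((6*0)*(5 + 6*0))²)² = (-1489 + (0*(5 + 0))²)² = (-1489 + (0*5)²)² = (-1489 + 0²)² = (-1489 + 0)² = (-1489)² = 2217121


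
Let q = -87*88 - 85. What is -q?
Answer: 7741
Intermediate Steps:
q = -7741 (q = -7656 - 85 = -7741)
-q = -1*(-7741) = 7741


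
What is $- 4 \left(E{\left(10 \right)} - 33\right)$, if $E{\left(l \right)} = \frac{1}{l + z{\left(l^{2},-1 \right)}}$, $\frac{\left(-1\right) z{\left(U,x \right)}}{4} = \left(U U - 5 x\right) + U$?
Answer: $\frac{2667062}{20205} \approx 132.0$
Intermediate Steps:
$z{\left(U,x \right)} = - 4 U - 4 U^{2} + 20 x$ ($z{\left(U,x \right)} = - 4 \left(\left(U U - 5 x\right) + U\right) = - 4 \left(\left(U^{2} - 5 x\right) + U\right) = - 4 \left(U + U^{2} - 5 x\right) = - 4 U - 4 U^{2} + 20 x$)
$E{\left(l \right)} = \frac{1}{-20 + l - 4 l^{2} - 4 l^{4}}$ ($E{\left(l \right)} = \frac{1}{l - \left(20 + 4 l^{2} + 4 l^{4}\right)} = \frac{1}{-20 + l - 4 l^{2} - 4 l^{4}}$)
$- 4 \left(E{\left(10 \right)} - 33\right) = - 4 \left(- \frac{1}{20 - 10 + 4 \cdot 10^{2} + 4 \cdot 10^{4}} - 33\right) = - 4 \left(- \frac{1}{20 - 10 + 4 \cdot 100 + 4 \cdot 10000} - 33\right) = - 4 \left(- \frac{1}{20 - 10 + 400 + 40000} - 33\right) = - 4 \left(- \frac{1}{40410} - 33\right) = \left(-4\right) \left(- \frac{1333531}{40410}\right) = \frac{2667062}{20205}$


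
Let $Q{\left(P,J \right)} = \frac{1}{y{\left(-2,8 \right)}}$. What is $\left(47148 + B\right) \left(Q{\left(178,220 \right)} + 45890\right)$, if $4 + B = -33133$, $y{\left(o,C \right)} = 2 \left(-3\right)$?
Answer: $\frac{3857774729}{6} \approx 6.4296 \cdot 10^{8}$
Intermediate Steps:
$y{\left(o,C \right)} = -6$
$B = -33137$ ($B = -4 - 33133 = -33137$)
$Q{\left(P,J \right)} = - \frac{1}{6}$ ($Q{\left(P,J \right)} = \frac{1}{-6} = - \frac{1}{6}$)
$\left(47148 + B\right) \left(Q{\left(178,220 \right)} + 45890\right) = \left(47148 - 33137\right) \left(- \frac{1}{6} + 45890\right) = 14011 \cdot \frac{275339}{6} = \frac{3857774729}{6}$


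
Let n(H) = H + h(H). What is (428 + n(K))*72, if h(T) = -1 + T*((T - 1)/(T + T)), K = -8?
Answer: 29844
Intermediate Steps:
h(T) = -3/2 + T/2 (h(T) = -1 + T*((-1 + T)/((2*T))) = -1 + T*((-1 + T)*(1/(2*T))) = -1 + T*((-1 + T)/(2*T)) = -1 + (-½ + T/2) = -3/2 + T/2)
n(H) = -3/2 + 3*H/2 (n(H) = H + (-3/2 + H/2) = -3/2 + 3*H/2)
(428 + n(K))*72 = (428 + (-3/2 + (3/2)*(-8)))*72 = (428 + (-3/2 - 12))*72 = (428 - 27/2)*72 = (829/2)*72 = 29844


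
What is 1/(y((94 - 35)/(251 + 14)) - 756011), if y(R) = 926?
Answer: -1/755085 ≈ -1.3244e-6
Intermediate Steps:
1/(y((94 - 35)/(251 + 14)) - 756011) = 1/(926 - 756011) = 1/(-755085) = -1/755085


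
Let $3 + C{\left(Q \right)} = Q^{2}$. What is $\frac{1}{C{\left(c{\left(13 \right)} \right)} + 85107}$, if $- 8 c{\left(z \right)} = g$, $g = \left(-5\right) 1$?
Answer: $\frac{64}{5446681} \approx 1.175 \cdot 10^{-5}$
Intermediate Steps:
$g = -5$
$c{\left(z \right)} = \frac{5}{8}$ ($c{\left(z \right)} = \left(- \frac{1}{8}\right) \left(-5\right) = \frac{5}{8}$)
$C{\left(Q \right)} = -3 + Q^{2}$
$\frac{1}{C{\left(c{\left(13 \right)} \right)} + 85107} = \frac{1}{\left(-3 + \left(\frac{5}{8}\right)^{2}\right) + 85107} = \frac{1}{\left(-3 + \frac{25}{64}\right) + 85107} = \frac{1}{- \frac{167}{64} + 85107} = \frac{1}{\frac{5446681}{64}} = \frac{64}{5446681}$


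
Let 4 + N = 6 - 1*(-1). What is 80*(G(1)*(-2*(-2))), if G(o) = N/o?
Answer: 960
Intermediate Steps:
N = 3 (N = -4 + (6 - 1*(-1)) = -4 + (6 + 1) = -4 + 7 = 3)
G(o) = 3/o
80*(G(1)*(-2*(-2))) = 80*((3/1)*(-2*(-2))) = 80*((3*1)*4) = 80*(3*4) = 80*12 = 960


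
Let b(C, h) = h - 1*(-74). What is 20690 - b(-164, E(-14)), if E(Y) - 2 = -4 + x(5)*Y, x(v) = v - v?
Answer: 20618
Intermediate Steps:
x(v) = 0
E(Y) = -2 (E(Y) = 2 + (-4 + 0*Y) = 2 + (-4 + 0) = 2 - 4 = -2)
b(C, h) = 74 + h (b(C, h) = h + 74 = 74 + h)
20690 - b(-164, E(-14)) = 20690 - (74 - 2) = 20690 - 1*72 = 20690 - 72 = 20618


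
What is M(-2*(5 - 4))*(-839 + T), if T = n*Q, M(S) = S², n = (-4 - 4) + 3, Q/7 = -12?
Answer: -1676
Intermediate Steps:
Q = -84 (Q = 7*(-12) = -84)
n = -5 (n = -8 + 3 = -5)
T = 420 (T = -5*(-84) = 420)
M(-2*(5 - 4))*(-839 + T) = (-2*(5 - 4))²*(-839 + 420) = (-2*1)²*(-419) = (-2)²*(-419) = 4*(-419) = -1676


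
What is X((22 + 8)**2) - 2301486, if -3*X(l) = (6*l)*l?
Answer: -3921486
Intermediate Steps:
X(l) = -2*l**2 (X(l) = -6*l*l/3 = -2*l**2)
X((22 + 8)**2) - 2301486 = -2*(22 + 8)**4 - 2301486 = -2*(30**2)**2 - 2301486 = -2*900**2 - 2301486 = -2*810000 - 2301486 = -1620000 - 2301486 = -3921486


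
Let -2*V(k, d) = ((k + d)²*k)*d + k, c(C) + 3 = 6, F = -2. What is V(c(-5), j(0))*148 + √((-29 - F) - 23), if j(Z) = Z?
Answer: -222 + 5*I*√2 ≈ -222.0 + 7.0711*I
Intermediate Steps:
c(C) = 3 (c(C) = -3 + 6 = 3)
V(k, d) = -k/2 - d*k*(d + k)²/2 (V(k, d) = -(((k + d)²*k)*d + k)/2 = -(((d + k)²*k)*d + k)/2 = -((k*(d + k)²)*d + k)/2 = -(d*k*(d + k)² + k)/2 = -(k + d*k*(d + k)²)/2 = -k/2 - d*k*(d + k)²/2)
V(c(-5), j(0))*148 + √((-29 - F) - 23) = -½*3*(1 + 0*(0 + 3)²)*148 + √((-29 - 1*(-2)) - 23) = -½*3*(1 + 0*3²)*148 + √((-29 + 2) - 23) = -½*3*(1 + 0*9)*148 + √(-27 - 23) = -½*3*(1 + 0)*148 + √(-50) = -½*3*1*148 + 5*I*√2 = -3/2*148 + 5*I*√2 = -222 + 5*I*√2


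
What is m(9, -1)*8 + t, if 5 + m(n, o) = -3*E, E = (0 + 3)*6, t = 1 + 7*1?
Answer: -464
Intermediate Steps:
t = 8 (t = 1 + 7 = 8)
E = 18 (E = 3*6 = 18)
m(n, o) = -59 (m(n, o) = -5 - 3*18 = -5 - 54 = -59)
m(9, -1)*8 + t = -59*8 + 8 = -472 + 8 = -464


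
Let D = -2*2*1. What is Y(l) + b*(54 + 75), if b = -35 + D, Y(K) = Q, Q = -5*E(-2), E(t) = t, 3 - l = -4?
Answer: -5021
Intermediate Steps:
l = 7 (l = 3 - 1*(-4) = 3 + 4 = 7)
Q = 10 (Q = -5*(-2) = 10)
D = -4 (D = -4*1 = -4)
Y(K) = 10
b = -39 (b = -35 - 4 = -39)
Y(l) + b*(54 + 75) = 10 - 39*(54 + 75) = 10 - 39*129 = 10 - 5031 = -5021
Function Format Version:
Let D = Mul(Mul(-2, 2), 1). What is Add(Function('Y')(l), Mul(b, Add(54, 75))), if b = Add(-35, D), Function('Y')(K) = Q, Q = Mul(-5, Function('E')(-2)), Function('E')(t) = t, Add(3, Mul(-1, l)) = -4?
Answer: -5021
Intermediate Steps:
l = 7 (l = Add(3, Mul(-1, -4)) = Add(3, 4) = 7)
Q = 10 (Q = Mul(-5, -2) = 10)
D = -4 (D = Mul(-4, 1) = -4)
Function('Y')(K) = 10
b = -39 (b = Add(-35, -4) = -39)
Add(Function('Y')(l), Mul(b, Add(54, 75))) = Add(10, Mul(-39, Add(54, 75))) = Add(10, Mul(-39, 129)) = Add(10, -5031) = -5021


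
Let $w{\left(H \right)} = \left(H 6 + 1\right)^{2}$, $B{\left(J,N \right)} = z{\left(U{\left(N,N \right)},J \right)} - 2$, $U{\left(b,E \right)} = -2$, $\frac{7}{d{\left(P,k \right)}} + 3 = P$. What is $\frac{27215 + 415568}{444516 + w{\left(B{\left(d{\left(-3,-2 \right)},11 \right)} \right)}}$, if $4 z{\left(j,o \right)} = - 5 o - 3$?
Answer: $\frac{644048}{646635} \approx 0.996$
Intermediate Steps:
$d{\left(P,k \right)} = \frac{7}{-3 + P}$
$z{\left(j,o \right)} = - \frac{3}{4} - \frac{5 o}{4}$ ($z{\left(j,o \right)} = \frac{- 5 o - 3}{4} = \frac{-3 - 5 o}{4} = - \frac{3}{4} - \frac{5 o}{4}$)
$B{\left(J,N \right)} = - \frac{11}{4} - \frac{5 J}{4}$ ($B{\left(J,N \right)} = \left(- \frac{3}{4} - \frac{5 J}{4}\right) - 2 = - \frac{11}{4} - \frac{5 J}{4}$)
$w{\left(H \right)} = \left(1 + 6 H\right)^{2}$ ($w{\left(H \right)} = \left(6 H + 1\right)^{2} = \left(1 + 6 H\right)^{2}$)
$\frac{27215 + 415568}{444516 + w{\left(B{\left(d{\left(-3,-2 \right)},11 \right)} \right)}} = \frac{27215 + 415568}{444516 + \left(1 + 6 \left(- \frac{11}{4} - \frac{5 \frac{7}{-3 - 3}}{4}\right)\right)^{2}} = \frac{442783}{444516 + \left(1 + 6 \left(- \frac{11}{4} - \frac{5 \frac{7}{-6}}{4}\right)\right)^{2}} = \frac{442783}{444516 + \left(1 + 6 \left(- \frac{11}{4} - \frac{5 \cdot 7 \left(- \frac{1}{6}\right)}{4}\right)\right)^{2}} = \frac{442783}{444516 + \left(1 + 6 \left(- \frac{11}{4} - - \frac{35}{24}\right)\right)^{2}} = \frac{442783}{444516 + \left(1 + 6 \left(- \frac{11}{4} + \frac{35}{24}\right)\right)^{2}} = \frac{442783}{444516 + \left(1 + 6 \left(- \frac{31}{24}\right)\right)^{2}} = \frac{442783}{444516 + \left(1 - \frac{31}{4}\right)^{2}} = \frac{442783}{444516 + \left(- \frac{27}{4}\right)^{2}} = \frac{442783}{444516 + \frac{729}{16}} = \frac{442783}{\frac{7112985}{16}} = 442783 \cdot \frac{16}{7112985} = \frac{644048}{646635}$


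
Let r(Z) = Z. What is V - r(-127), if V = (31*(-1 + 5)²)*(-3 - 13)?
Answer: -7809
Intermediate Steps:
V = -7936 (V = (31*4²)*(-16) = (31*16)*(-16) = 496*(-16) = -7936)
V - r(-127) = -7936 - 1*(-127) = -7936 + 127 = -7809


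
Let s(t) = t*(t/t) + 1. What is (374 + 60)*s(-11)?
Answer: -4340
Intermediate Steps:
s(t) = 1 + t (s(t) = t*1 + 1 = t + 1 = 1 + t)
(374 + 60)*s(-11) = (374 + 60)*(1 - 11) = 434*(-10) = -4340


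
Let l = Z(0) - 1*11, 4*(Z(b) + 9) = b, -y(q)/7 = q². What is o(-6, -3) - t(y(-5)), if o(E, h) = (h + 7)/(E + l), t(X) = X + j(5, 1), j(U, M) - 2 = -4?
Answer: 2299/13 ≈ 176.85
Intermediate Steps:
y(q) = -7*q²
j(U, M) = -2 (j(U, M) = 2 - 4 = -2)
Z(b) = -9 + b/4
l = -20 (l = (-9 + (¼)*0) - 1*11 = (-9 + 0) - 11 = -9 - 11 = -20)
t(X) = -2 + X (t(X) = X - 2 = -2 + X)
o(E, h) = (7 + h)/(-20 + E) (o(E, h) = (h + 7)/(E - 20) = (7 + h)/(-20 + E))
o(-6, -3) - t(y(-5)) = (7 - 3)/(-20 - 6) - (-2 - 7*(-5)²) = 4/(-26) - (-2 - 7*25) = -1/26*4 - (-2 - 175) = -2/13 - 1*(-177) = -2/13 + 177 = 2299/13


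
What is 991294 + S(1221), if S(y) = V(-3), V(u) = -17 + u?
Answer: 991274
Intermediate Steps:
S(y) = -20 (S(y) = -17 - 3 = -20)
991294 + S(1221) = 991294 - 20 = 991274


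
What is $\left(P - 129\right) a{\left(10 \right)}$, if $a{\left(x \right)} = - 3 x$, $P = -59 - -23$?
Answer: $4950$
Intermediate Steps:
$P = -36$ ($P = -59 + 23 = -36$)
$\left(P - 129\right) a{\left(10 \right)} = \left(-36 - 129\right) \left(\left(-3\right) 10\right) = \left(-165\right) \left(-30\right) = 4950$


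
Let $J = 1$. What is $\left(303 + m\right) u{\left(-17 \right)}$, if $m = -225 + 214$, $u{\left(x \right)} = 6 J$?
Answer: $1752$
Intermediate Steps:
$u{\left(x \right)} = 6$ ($u{\left(x \right)} = 6 \cdot 1 = 6$)
$m = -11$
$\left(303 + m\right) u{\left(-17 \right)} = \left(303 - 11\right) 6 = 292 \cdot 6 = 1752$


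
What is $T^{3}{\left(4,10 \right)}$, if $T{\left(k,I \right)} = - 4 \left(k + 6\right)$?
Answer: $-64000$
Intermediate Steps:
$T{\left(k,I \right)} = -24 - 4 k$ ($T{\left(k,I \right)} = - 4 \left(6 + k\right) = -24 - 4 k$)
$T^{3}{\left(4,10 \right)} = \left(-24 - 16\right)^{3} = \left(-40\right)^{3} = -64000$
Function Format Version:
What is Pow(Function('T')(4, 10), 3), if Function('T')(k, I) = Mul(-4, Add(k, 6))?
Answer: -64000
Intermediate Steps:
Function('T')(k, I) = Add(-24, Mul(-4, k)) (Function('T')(k, I) = Mul(-4, Add(6, k)) = Add(-24, Mul(-4, k)))
Pow(Function('T')(4, 10), 3) = Pow(Add(-24, Mul(-4, 4)), 3) = Pow(Add(-24, -16), 3) = Pow(-40, 3) = -64000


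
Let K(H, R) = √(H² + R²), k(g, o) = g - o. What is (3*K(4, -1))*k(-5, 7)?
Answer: -36*√17 ≈ -148.43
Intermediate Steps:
(3*K(4, -1))*k(-5, 7) = (3*√(4² + (-1)²))*(-5 - 1*7) = (3*√(16 + 1))*(-5 - 7) = (3*√17)*(-12) = -36*√17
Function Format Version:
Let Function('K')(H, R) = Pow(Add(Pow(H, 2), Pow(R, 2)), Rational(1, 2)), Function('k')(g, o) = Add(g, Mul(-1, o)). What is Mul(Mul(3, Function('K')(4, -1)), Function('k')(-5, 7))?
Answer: Mul(-36, Pow(17, Rational(1, 2))) ≈ -148.43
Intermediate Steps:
Mul(Mul(3, Function('K')(4, -1)), Function('k')(-5, 7)) = Mul(Mul(3, Pow(Add(Pow(4, 2), Pow(-1, 2)), Rational(1, 2))), Add(-5, Mul(-1, 7))) = Mul(Mul(3, Pow(Add(16, 1), Rational(1, 2))), Add(-5, -7)) = Mul(Mul(3, Pow(17, Rational(1, 2))), -12) = Mul(-36, Pow(17, Rational(1, 2)))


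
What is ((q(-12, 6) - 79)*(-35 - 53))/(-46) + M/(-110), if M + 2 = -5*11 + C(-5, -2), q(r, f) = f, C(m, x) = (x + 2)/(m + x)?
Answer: -352009/2530 ≈ -139.13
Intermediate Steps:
C(m, x) = (2 + x)/(m + x)
M = -57 (M = -2 + (-5*11 + (2 - 2)/(-5 - 2)) = -2 + (-55 + 0/(-7)) = -2 + (-55 - 1/7*0) = -2 + (-55 + 0) = -2 - 55 = -57)
((q(-12, 6) - 79)*(-35 - 53))/(-46) + M/(-110) = ((6 - 79)*(-35 - 53))/(-46) - 57/(-110) = -73*(-88)*(-1/46) - 57*(-1/110) = 6424*(-1/46) + 57/110 = -3212/23 + 57/110 = -352009/2530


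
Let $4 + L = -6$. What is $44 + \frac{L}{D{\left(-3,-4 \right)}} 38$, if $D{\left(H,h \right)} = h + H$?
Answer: $\frac{688}{7} \approx 98.286$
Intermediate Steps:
$L = -10$ ($L = -4 - 6 = -10$)
$D{\left(H,h \right)} = H + h$
$44 + \frac{L}{D{\left(-3,-4 \right)}} 38 = 44 + - \frac{10}{-3 - 4} \cdot 38 = 44 + - \frac{10}{-7} \cdot 38 = 44 + \left(-10\right) \left(- \frac{1}{7}\right) 38 = 44 + \frac{10}{7} \cdot 38 = 44 + \frac{380}{7} = \frac{688}{7}$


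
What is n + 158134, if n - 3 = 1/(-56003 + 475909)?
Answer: 66402675123/419906 ≈ 1.5814e+5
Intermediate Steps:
n = 1259719/419906 (n = 3 + 1/(-56003 + 475909) = 3 + 1/419906 = 1259719/419906 ≈ 3.0000)
n + 158134 = 1259719/419906 + 158134 = 66402675123/419906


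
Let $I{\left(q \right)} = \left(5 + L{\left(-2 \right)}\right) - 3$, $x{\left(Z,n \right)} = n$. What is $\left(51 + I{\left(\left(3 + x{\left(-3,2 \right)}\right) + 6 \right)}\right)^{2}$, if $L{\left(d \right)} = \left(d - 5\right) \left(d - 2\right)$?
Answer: $6561$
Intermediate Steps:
$L{\left(d \right)} = \left(-5 + d\right) \left(-2 + d\right)$
$I{\left(q \right)} = 30$ ($I{\left(q \right)} = \left(5 + \left(10 + \left(-2\right)^{2} - -14\right)\right) - 3 = \left(5 + \left(10 + 4 + 14\right)\right) - 3 = \left(5 + 28\right) - 3 = 33 - 3 = 30$)
$\left(51 + I{\left(\left(3 + x{\left(-3,2 \right)}\right) + 6 \right)}\right)^{2} = \left(51 + 30\right)^{2} = 81^{2} = 6561$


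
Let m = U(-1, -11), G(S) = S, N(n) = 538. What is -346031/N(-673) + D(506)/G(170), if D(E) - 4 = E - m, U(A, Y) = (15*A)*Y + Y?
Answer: -29316871/45730 ≈ -641.09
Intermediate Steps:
U(A, Y) = Y + 15*A*Y (U(A, Y) = 15*A*Y + Y = Y + 15*A*Y)
m = 154 (m = -11*(1 + 15*(-1)) = -11*(1 - 15) = -11*(-14) = 154)
D(E) = -150 + E (D(E) = 4 + (E - 1*154) = 4 + (E - 154) = 4 + (-154 + E) = -150 + E)
-346031/N(-673) + D(506)/G(170) = -346031/538 + (-150 + 506)/170 = -346031*1/538 + 356*(1/170) = -346031/538 + 178/85 = -29316871/45730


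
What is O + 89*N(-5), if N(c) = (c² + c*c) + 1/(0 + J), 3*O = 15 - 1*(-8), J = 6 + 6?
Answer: 53581/12 ≈ 4465.1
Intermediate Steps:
J = 12
O = 23/3 (O = (15 - 1*(-8))/3 = (15 + 8)/3 = (⅓)*23 = 23/3 ≈ 7.6667)
N(c) = 1/12 + 2*c² (N(c) = (c² + c*c) + 1/(0 + 12) = (c² + c²) + 1/12 = 2*c² + 1/12 = 1/12 + 2*c²)
O + 89*N(-5) = 23/3 + 89*(1/12 + 2*(-5)²) = 23/3 + 89*(1/12 + 2*25) = 23/3 + 89*(1/12 + 50) = 23/3 + 89*(601/12) = 23/3 + 53489/12 = 53581/12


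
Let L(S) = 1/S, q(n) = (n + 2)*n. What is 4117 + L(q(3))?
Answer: 61756/15 ≈ 4117.1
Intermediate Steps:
q(n) = n*(2 + n) (q(n) = (2 + n)*n = n*(2 + n))
4117 + L(q(3)) = 4117 + 1/(3*(2 + 3)) = 4117 + 1/(3*5) = 4117 + 1/15 = 61756/15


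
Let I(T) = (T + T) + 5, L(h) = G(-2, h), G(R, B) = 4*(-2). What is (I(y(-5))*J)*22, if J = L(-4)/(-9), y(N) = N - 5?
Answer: -880/3 ≈ -293.33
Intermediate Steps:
G(R, B) = -8
L(h) = -8
y(N) = -5 + N
I(T) = 5 + 2*T (I(T) = 2*T + 5 = 5 + 2*T)
J = 8/9 (J = -8/(-9) = -8*(-⅑) = 8/9 ≈ 0.88889)
(I(y(-5))*J)*22 = ((5 + 2*(-5 - 5))*(8/9))*22 = ((5 + 2*(-10))*(8/9))*22 = ((5 - 20)*(8/9))*22 = -15*8/9*22 = -40/3*22 = -880/3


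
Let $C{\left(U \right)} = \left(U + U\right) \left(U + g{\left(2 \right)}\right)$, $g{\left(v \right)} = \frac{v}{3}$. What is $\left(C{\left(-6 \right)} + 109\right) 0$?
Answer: $0$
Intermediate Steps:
$g{\left(v \right)} = \frac{v}{3}$ ($g{\left(v \right)} = v \frac{1}{3} = \frac{v}{3}$)
$C{\left(U \right)} = 2 U \left(\frac{2}{3} + U\right)$ ($C{\left(U \right)} = \left(U + U\right) \left(U + \frac{1}{3} \cdot 2\right) = 2 U \left(U + \frac{2}{3}\right) = 2 U \left(\frac{2}{3} + U\right)$)
$\left(C{\left(-6 \right)} + 109\right) 0 = \left(\frac{2}{3} \left(-6\right) \left(2 + 3 \left(-6\right)\right) + 109\right) 0 = \left(\frac{2}{3} \left(-6\right) \left(2 - 18\right) + 109\right) 0 = \left(\frac{2}{3} \left(-6\right) \left(-16\right) + 109\right) 0 = \left(64 + 109\right) 0 = 173 \cdot 0 = 0$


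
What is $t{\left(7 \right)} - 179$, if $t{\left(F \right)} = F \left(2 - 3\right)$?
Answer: $-186$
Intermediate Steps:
$t{\left(F \right)} = - F$ ($t{\left(F \right)} = F \left(-1\right) = - F$)
$t{\left(7 \right)} - 179 = \left(-1\right) 7 - 179 = -7 - 179 = -186$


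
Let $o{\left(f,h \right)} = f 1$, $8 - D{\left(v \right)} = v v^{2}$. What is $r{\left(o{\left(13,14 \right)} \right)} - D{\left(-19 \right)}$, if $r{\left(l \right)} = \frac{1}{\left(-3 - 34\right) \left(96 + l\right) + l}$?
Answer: $- \frac{27605341}{4020} \approx -6867.0$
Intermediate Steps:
$D{\left(v \right)} = 8 - v^{3}$ ($D{\left(v \right)} = 8 - v v^{2} = 8 - v^{3}$)
$o{\left(f,h \right)} = f$
$r{\left(l \right)} = \frac{1}{-3552 - 36 l}$ ($r{\left(l \right)} = \frac{1}{- 37 \left(96 + l\right) + l} = \frac{1}{\left(-3552 - 37 l\right) + l} = \frac{1}{-3552 - 36 l}$)
$r{\left(o{\left(13,14 \right)} \right)} - D{\left(-19 \right)} = - \frac{1}{3552 + 36 \cdot 13} - \left(8 - \left(-19\right)^{3}\right) = - \frac{1}{3552 + 468} - \left(8 - -6859\right) = - \frac{1}{4020} - \left(8 + 6859\right) = \left(-1\right) \frac{1}{4020} - 6867 = - \frac{1}{4020} - 6867 = - \frac{27605341}{4020}$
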